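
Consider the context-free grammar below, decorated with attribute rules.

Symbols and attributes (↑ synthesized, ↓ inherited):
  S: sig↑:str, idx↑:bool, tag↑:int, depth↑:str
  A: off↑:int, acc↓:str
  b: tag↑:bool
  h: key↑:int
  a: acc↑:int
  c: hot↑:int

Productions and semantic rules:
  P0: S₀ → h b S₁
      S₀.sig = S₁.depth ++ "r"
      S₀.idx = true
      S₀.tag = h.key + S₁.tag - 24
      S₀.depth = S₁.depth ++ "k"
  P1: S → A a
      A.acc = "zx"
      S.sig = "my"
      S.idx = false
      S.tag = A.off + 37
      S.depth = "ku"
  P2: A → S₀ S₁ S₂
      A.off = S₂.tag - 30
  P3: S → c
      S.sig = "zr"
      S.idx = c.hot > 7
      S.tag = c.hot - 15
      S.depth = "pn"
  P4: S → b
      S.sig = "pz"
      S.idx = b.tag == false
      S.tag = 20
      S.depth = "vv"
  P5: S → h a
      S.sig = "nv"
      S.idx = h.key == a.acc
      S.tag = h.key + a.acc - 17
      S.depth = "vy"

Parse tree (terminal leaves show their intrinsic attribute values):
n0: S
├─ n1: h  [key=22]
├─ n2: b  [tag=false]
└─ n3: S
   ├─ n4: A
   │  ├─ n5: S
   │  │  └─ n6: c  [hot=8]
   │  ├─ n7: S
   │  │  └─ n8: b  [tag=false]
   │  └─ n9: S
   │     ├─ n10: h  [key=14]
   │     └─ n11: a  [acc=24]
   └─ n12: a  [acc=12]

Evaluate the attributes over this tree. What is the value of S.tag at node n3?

28

1. n1.key = 22  [terminal]
2. n2.tag = false  [terminal]
3. n4.acc = "zx"  ["zx"]
4. n6.hot = 8  [terminal]
5. n5.sig = "zr"  ["zr"]
6. n5.idx = true  [c.hot > 7]
7. n5.tag = -7  [c.hot - 15]
8. n5.depth = "pn"  ["pn"]
9. n8.tag = false  [terminal]
10. n7.sig = "pz"  ["pz"]
11. n7.idx = true  [b.tag == false]
12. n7.tag = 20  [20]
13. n7.depth = "vv"  ["vv"]
14. n10.key = 14  [terminal]
15. n11.acc = 24  [terminal]
16. n9.sig = "nv"  ["nv"]
17. n9.idx = false  [h.key == a.acc]
18. n9.tag = 21  [h.key + a.acc - 17]
19. n9.depth = "vy"  ["vy"]
20. n4.off = -9  [S₂.tag - 30]
21. n12.acc = 12  [terminal]
22. n3.sig = "my"  ["my"]
23. n3.idx = false  [false]
24. n3.tag = 28  [A.off + 37]
25. n3.depth = "ku"  ["ku"]
26. n0.sig = "kur"  [S₁.depth ++ "r"]
27. n0.idx = true  [true]
28. n0.tag = 26  [h.key + S₁.tag - 24]
29. n0.depth = "kuk"  [S₁.depth ++ "k"]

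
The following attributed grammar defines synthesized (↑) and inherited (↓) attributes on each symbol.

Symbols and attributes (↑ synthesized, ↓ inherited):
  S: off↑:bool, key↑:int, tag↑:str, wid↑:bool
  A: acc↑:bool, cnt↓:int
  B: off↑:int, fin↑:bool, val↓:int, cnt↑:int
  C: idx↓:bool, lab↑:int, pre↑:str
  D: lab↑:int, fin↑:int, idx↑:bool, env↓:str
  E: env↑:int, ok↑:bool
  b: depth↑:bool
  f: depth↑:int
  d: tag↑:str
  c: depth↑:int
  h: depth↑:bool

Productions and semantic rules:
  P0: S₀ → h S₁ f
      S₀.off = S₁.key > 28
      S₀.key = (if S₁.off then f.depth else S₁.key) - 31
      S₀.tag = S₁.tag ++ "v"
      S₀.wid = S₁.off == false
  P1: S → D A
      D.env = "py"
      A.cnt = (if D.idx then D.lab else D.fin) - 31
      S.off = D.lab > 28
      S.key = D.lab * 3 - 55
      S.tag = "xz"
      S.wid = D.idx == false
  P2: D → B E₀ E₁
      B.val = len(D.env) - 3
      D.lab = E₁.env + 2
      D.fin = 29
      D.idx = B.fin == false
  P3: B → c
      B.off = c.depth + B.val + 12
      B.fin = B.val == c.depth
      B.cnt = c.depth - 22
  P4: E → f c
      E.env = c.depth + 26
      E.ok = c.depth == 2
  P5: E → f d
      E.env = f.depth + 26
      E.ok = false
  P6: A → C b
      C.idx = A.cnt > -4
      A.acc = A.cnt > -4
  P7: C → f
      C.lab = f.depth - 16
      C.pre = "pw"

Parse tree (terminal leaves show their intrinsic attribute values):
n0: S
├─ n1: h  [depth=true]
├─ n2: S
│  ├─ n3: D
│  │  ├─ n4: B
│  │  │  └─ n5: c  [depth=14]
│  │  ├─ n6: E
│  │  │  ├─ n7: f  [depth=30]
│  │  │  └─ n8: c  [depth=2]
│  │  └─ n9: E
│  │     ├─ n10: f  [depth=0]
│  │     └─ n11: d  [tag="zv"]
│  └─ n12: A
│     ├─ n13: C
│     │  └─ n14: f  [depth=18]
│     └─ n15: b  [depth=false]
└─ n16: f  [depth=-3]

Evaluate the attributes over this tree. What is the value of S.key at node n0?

1. n1.depth = true  [terminal]
2. n3.env = "py"  ["py"]
3. n4.val = -1  [len(D.env) - 3]
4. n5.depth = 14  [terminal]
5. n4.off = 25  [c.depth + B.val + 12]
6. n4.fin = false  [B.val == c.depth]
7. n4.cnt = -8  [c.depth - 22]
8. n7.depth = 30  [terminal]
9. n8.depth = 2  [terminal]
10. n6.env = 28  [c.depth + 26]
11. n6.ok = true  [c.depth == 2]
12. n10.depth = 0  [terminal]
13. n11.tag = "zv"  [terminal]
14. n9.env = 26  [f.depth + 26]
15. n9.ok = false  [false]
16. n3.lab = 28  [E₁.env + 2]
17. n3.fin = 29  [29]
18. n3.idx = true  [B.fin == false]
19. n12.cnt = -3  [(if D.idx then D.lab else D.fin) - 31]
20. n13.idx = true  [A.cnt > -4]
21. n14.depth = 18  [terminal]
22. n13.lab = 2  [f.depth - 16]
23. n13.pre = "pw"  ["pw"]
24. n15.depth = false  [terminal]
25. n12.acc = true  [A.cnt > -4]
26. n2.off = false  [D.lab > 28]
27. n2.key = 29  [D.lab * 3 - 55]
28. n2.tag = "xz"  ["xz"]
29. n2.wid = false  [D.idx == false]
30. n16.depth = -3  [terminal]
31. n0.off = true  [S₁.key > 28]
32. n0.key = -2  [(if S₁.off then f.depth else S₁.key) - 31]
33. n0.tag = "xzv"  [S₁.tag ++ "v"]
34. n0.wid = true  [S₁.off == false]

-2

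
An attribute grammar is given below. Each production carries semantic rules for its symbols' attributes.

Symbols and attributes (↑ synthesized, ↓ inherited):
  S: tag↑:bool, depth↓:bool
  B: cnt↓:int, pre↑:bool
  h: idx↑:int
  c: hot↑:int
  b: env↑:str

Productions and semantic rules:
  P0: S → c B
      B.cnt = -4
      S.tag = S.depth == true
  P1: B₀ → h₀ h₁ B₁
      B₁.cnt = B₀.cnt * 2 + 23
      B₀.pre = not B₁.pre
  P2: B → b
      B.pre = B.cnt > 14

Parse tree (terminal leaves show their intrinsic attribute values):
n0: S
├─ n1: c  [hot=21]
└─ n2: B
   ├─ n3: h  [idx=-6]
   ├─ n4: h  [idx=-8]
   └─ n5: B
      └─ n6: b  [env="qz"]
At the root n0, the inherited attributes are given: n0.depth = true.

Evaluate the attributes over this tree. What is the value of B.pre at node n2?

1. n0.depth = true  [given at root]
2. n1.hot = 21  [terminal]
3. n2.cnt = -4  [-4]
4. n3.idx = -6  [terminal]
5. n4.idx = -8  [terminal]
6. n5.cnt = 15  [B₀.cnt * 2 + 23]
7. n6.env = "qz"  [terminal]
8. n5.pre = true  [B.cnt > 14]
9. n2.pre = false  [not B₁.pre]
10. n0.tag = true  [S.depth == true]

false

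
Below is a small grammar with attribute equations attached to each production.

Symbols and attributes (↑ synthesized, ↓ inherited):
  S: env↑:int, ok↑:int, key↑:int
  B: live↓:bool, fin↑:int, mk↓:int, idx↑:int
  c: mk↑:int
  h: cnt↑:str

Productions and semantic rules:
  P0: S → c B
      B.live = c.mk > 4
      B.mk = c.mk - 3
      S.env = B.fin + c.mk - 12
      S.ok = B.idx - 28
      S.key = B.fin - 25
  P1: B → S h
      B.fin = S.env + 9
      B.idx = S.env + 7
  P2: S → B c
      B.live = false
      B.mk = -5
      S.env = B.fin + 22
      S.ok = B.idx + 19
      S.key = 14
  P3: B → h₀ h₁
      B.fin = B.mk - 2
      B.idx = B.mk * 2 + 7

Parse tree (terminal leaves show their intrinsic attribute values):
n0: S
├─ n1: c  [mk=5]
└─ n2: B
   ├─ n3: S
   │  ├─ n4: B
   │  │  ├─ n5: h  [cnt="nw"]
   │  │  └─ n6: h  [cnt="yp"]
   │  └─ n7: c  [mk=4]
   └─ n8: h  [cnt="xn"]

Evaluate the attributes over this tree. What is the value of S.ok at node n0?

-6

1. n1.mk = 5  [terminal]
2. n2.live = true  [c.mk > 4]
3. n2.mk = 2  [c.mk - 3]
4. n4.live = false  [false]
5. n4.mk = -5  [-5]
6. n5.cnt = "nw"  [terminal]
7. n6.cnt = "yp"  [terminal]
8. n4.fin = -7  [B.mk - 2]
9. n4.idx = -3  [B.mk * 2 + 7]
10. n7.mk = 4  [terminal]
11. n3.env = 15  [B.fin + 22]
12. n3.ok = 16  [B.idx + 19]
13. n3.key = 14  [14]
14. n8.cnt = "xn"  [terminal]
15. n2.fin = 24  [S.env + 9]
16. n2.idx = 22  [S.env + 7]
17. n0.env = 17  [B.fin + c.mk - 12]
18. n0.ok = -6  [B.idx - 28]
19. n0.key = -1  [B.fin - 25]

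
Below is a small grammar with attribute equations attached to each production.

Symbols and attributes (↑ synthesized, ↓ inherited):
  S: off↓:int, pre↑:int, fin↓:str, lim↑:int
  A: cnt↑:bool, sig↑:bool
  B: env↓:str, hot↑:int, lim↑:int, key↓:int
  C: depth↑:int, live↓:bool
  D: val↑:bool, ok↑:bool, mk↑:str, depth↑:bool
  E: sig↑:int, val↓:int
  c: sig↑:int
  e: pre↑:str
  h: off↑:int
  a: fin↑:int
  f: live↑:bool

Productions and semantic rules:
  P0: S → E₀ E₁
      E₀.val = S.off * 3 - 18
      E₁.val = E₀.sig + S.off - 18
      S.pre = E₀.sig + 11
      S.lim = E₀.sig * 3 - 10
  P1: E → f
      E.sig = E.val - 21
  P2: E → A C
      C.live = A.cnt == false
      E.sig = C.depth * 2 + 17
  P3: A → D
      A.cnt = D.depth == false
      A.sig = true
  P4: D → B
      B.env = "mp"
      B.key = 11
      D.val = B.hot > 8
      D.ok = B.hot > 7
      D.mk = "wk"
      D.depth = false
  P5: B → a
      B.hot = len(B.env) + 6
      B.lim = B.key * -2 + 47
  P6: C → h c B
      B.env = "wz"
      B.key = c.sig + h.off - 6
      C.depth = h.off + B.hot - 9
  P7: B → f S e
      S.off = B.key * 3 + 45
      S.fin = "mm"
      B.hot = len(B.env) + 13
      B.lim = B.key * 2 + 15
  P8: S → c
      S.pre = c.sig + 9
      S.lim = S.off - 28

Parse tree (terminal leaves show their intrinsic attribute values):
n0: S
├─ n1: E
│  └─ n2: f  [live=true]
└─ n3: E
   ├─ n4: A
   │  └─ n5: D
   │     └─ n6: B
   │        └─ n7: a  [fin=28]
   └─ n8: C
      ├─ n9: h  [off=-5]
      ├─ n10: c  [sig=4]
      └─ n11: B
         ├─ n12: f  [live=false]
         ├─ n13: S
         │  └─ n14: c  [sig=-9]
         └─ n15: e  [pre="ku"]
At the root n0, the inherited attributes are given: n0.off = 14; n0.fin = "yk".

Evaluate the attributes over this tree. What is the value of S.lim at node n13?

-4

1. n0.off = 14  [given at root]
2. n0.fin = "yk"  [given at root]
3. n1.val = 24  [S.off * 3 - 18]
4. n2.live = true  [terminal]
5. n1.sig = 3  [E.val - 21]
6. n3.val = -1  [E₀.sig + S.off - 18]
7. n6.env = "mp"  ["mp"]
8. n6.key = 11  [11]
9. n7.fin = 28  [terminal]
10. n6.hot = 8  [len(B.env) + 6]
11. n6.lim = 25  [B.key * -2 + 47]
12. n5.val = false  [B.hot > 8]
13. n5.ok = true  [B.hot > 7]
14. n5.mk = "wk"  ["wk"]
15. n5.depth = false  [false]
16. n4.cnt = true  [D.depth == false]
17. n4.sig = true  [true]
18. n8.live = false  [A.cnt == false]
19. n9.off = -5  [terminal]
20. n10.sig = 4  [terminal]
21. n11.env = "wz"  ["wz"]
22. n11.key = -7  [c.sig + h.off - 6]
23. n12.live = false  [terminal]
24. n13.off = 24  [B.key * 3 + 45]
25. n13.fin = "mm"  ["mm"]
26. n14.sig = -9  [terminal]
27. n13.pre = 0  [c.sig + 9]
28. n13.lim = -4  [S.off - 28]
29. n15.pre = "ku"  [terminal]
30. n11.hot = 15  [len(B.env) + 13]
31. n11.lim = 1  [B.key * 2 + 15]
32. n8.depth = 1  [h.off + B.hot - 9]
33. n3.sig = 19  [C.depth * 2 + 17]
34. n0.pre = 14  [E₀.sig + 11]
35. n0.lim = -1  [E₀.sig * 3 - 10]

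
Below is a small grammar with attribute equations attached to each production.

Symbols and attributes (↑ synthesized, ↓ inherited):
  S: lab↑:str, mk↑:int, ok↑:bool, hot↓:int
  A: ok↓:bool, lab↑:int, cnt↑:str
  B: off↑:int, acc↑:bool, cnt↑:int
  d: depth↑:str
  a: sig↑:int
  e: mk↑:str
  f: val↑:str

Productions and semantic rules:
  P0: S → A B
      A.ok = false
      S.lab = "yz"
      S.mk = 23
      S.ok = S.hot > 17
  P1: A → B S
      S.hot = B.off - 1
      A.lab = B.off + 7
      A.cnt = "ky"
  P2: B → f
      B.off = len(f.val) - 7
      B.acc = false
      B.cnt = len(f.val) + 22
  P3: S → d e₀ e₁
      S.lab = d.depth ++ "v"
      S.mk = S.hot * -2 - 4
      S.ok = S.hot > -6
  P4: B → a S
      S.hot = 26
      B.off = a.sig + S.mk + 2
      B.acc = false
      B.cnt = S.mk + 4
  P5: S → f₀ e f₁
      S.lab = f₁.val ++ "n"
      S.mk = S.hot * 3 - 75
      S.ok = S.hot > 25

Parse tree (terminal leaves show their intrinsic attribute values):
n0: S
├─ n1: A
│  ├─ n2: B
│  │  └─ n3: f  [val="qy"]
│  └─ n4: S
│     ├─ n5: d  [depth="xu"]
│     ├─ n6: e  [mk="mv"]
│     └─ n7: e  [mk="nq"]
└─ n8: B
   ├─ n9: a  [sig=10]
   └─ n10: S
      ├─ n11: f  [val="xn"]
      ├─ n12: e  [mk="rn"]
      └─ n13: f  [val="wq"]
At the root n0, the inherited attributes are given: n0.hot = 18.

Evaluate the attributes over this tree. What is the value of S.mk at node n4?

1. n0.hot = 18  [given at root]
2. n1.ok = false  [false]
3. n3.val = "qy"  [terminal]
4. n2.off = -5  [len(f.val) - 7]
5. n2.acc = false  [false]
6. n2.cnt = 24  [len(f.val) + 22]
7. n4.hot = -6  [B.off - 1]
8. n5.depth = "xu"  [terminal]
9. n6.mk = "mv"  [terminal]
10. n7.mk = "nq"  [terminal]
11. n4.lab = "xuv"  [d.depth ++ "v"]
12. n4.mk = 8  [S.hot * -2 - 4]
13. n4.ok = false  [S.hot > -6]
14. n1.lab = 2  [B.off + 7]
15. n1.cnt = "ky"  ["ky"]
16. n9.sig = 10  [terminal]
17. n10.hot = 26  [26]
18. n11.val = "xn"  [terminal]
19. n12.mk = "rn"  [terminal]
20. n13.val = "wq"  [terminal]
21. n10.lab = "wqn"  [f₁.val ++ "n"]
22. n10.mk = 3  [S.hot * 3 - 75]
23. n10.ok = true  [S.hot > 25]
24. n8.off = 15  [a.sig + S.mk + 2]
25. n8.acc = false  [false]
26. n8.cnt = 7  [S.mk + 4]
27. n0.lab = "yz"  ["yz"]
28. n0.mk = 23  [23]
29. n0.ok = true  [S.hot > 17]

8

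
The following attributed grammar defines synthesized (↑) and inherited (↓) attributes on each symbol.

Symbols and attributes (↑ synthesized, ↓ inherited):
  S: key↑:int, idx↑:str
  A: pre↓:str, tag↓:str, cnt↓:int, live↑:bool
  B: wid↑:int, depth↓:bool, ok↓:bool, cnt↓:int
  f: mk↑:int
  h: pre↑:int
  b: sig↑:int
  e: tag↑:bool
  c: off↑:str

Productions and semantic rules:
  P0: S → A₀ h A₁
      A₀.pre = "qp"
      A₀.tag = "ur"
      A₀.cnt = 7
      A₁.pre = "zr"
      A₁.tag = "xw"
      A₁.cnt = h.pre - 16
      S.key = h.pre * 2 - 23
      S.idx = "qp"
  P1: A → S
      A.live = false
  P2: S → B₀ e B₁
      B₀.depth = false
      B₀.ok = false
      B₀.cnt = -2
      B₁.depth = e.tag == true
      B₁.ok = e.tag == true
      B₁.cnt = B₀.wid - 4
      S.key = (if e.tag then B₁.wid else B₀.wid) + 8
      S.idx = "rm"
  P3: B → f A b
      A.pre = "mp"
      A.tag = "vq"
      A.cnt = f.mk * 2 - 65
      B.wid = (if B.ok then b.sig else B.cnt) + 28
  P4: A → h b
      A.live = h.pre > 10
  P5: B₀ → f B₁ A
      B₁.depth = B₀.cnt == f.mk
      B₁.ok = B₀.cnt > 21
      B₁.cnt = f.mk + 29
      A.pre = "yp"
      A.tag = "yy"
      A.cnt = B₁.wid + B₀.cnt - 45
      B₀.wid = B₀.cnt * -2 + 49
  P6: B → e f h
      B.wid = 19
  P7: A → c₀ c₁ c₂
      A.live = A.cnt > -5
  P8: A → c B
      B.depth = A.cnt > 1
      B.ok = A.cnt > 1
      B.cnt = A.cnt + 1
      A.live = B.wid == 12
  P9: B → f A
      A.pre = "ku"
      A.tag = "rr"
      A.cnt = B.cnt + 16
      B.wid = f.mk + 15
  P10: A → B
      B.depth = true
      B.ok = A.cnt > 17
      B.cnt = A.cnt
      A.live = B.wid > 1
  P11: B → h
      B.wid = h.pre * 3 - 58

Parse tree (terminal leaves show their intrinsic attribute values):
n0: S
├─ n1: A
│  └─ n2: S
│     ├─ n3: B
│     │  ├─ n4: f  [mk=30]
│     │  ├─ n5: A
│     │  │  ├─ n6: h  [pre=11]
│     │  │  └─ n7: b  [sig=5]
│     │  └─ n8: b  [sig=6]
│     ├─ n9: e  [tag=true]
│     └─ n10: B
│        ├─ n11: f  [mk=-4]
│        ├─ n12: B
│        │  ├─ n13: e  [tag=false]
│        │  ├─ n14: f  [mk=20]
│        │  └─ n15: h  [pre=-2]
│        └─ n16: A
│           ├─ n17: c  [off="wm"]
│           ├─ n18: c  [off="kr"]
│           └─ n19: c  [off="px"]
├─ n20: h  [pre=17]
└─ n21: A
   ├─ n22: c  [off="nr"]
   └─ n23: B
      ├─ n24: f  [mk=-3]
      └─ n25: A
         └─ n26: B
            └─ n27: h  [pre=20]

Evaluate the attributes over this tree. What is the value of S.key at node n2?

1. n1.pre = "qp"  ["qp"]
2. n1.tag = "ur"  ["ur"]
3. n1.cnt = 7  [7]
4. n3.depth = false  [false]
5. n3.ok = false  [false]
6. n3.cnt = -2  [-2]
7. n4.mk = 30  [terminal]
8. n5.pre = "mp"  ["mp"]
9. n5.tag = "vq"  ["vq"]
10. n5.cnt = -5  [f.mk * 2 - 65]
11. n6.pre = 11  [terminal]
12. n7.sig = 5  [terminal]
13. n5.live = true  [h.pre > 10]
14. n8.sig = 6  [terminal]
15. n3.wid = 26  [(if B.ok then b.sig else B.cnt) + 28]
16. n9.tag = true  [terminal]
17. n10.depth = true  [e.tag == true]
18. n10.ok = true  [e.tag == true]
19. n10.cnt = 22  [B₀.wid - 4]
20. n11.mk = -4  [terminal]
21. n12.depth = false  [B₀.cnt == f.mk]
22. n12.ok = true  [B₀.cnt > 21]
23. n12.cnt = 25  [f.mk + 29]
24. n13.tag = false  [terminal]
25. n14.mk = 20  [terminal]
26. n15.pre = -2  [terminal]
27. n12.wid = 19  [19]
28. n16.pre = "yp"  ["yp"]
29. n16.tag = "yy"  ["yy"]
30. n16.cnt = -4  [B₁.wid + B₀.cnt - 45]
31. n17.off = "wm"  [terminal]
32. n18.off = "kr"  [terminal]
33. n19.off = "px"  [terminal]
34. n16.live = true  [A.cnt > -5]
35. n10.wid = 5  [B₀.cnt * -2 + 49]
36. n2.key = 13  [(if e.tag then B₁.wid else B₀.wid) + 8]
37. n2.idx = "rm"  ["rm"]
38. n1.live = false  [false]
39. n20.pre = 17  [terminal]
40. n21.pre = "zr"  ["zr"]
41. n21.tag = "xw"  ["xw"]
42. n21.cnt = 1  [h.pre - 16]
43. n22.off = "nr"  [terminal]
44. n23.depth = false  [A.cnt > 1]
45. n23.ok = false  [A.cnt > 1]
46. n23.cnt = 2  [A.cnt + 1]
47. n24.mk = -3  [terminal]
48. n25.pre = "ku"  ["ku"]
49. n25.tag = "rr"  ["rr"]
50. n25.cnt = 18  [B.cnt + 16]
51. n26.depth = true  [true]
52. n26.ok = true  [A.cnt > 17]
53. n26.cnt = 18  [A.cnt]
54. n27.pre = 20  [terminal]
55. n26.wid = 2  [h.pre * 3 - 58]
56. n25.live = true  [B.wid > 1]
57. n23.wid = 12  [f.mk + 15]
58. n21.live = true  [B.wid == 12]
59. n0.key = 11  [h.pre * 2 - 23]
60. n0.idx = "qp"  ["qp"]

13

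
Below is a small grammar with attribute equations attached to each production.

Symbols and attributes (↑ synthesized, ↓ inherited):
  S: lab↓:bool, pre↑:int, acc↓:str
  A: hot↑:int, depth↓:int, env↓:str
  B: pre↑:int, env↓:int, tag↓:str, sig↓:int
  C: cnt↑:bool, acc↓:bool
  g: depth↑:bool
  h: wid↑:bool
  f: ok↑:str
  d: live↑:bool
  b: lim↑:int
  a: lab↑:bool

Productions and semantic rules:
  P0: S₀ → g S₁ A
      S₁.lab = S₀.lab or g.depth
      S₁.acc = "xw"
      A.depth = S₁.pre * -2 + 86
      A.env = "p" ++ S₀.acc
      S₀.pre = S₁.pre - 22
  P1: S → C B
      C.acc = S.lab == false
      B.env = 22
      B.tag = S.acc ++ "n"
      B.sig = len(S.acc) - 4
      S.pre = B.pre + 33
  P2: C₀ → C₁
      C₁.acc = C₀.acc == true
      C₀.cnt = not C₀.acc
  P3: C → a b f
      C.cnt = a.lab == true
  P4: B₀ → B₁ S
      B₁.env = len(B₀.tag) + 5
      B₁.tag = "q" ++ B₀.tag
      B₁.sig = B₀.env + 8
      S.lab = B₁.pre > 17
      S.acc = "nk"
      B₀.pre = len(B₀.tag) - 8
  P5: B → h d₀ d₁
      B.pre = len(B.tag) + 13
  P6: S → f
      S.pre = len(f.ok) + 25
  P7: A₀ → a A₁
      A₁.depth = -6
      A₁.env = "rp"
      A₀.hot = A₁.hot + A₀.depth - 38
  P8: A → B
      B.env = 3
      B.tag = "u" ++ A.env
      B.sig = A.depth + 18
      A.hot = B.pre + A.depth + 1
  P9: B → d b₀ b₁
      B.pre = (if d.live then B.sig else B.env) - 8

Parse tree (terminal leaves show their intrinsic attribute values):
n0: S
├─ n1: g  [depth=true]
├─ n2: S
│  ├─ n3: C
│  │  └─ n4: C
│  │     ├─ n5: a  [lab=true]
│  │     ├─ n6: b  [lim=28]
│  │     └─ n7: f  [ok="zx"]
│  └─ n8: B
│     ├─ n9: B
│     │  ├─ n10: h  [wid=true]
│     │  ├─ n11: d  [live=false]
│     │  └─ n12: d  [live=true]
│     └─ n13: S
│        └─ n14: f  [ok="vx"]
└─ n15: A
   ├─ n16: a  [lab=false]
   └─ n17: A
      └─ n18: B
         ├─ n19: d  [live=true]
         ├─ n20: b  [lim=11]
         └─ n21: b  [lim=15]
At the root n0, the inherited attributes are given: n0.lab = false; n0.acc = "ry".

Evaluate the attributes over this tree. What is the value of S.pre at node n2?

28

1. n0.lab = false  [given at root]
2. n0.acc = "ry"  [given at root]
3. n1.depth = true  [terminal]
4. n2.lab = true  [S₀.lab or g.depth]
5. n2.acc = "xw"  ["xw"]
6. n3.acc = false  [S.lab == false]
7. n4.acc = false  [C₀.acc == true]
8. n5.lab = true  [terminal]
9. n6.lim = 28  [terminal]
10. n7.ok = "zx"  [terminal]
11. n4.cnt = true  [a.lab == true]
12. n3.cnt = true  [not C₀.acc]
13. n8.env = 22  [22]
14. n8.tag = "xwn"  [S.acc ++ "n"]
15. n8.sig = -2  [len(S.acc) - 4]
16. n9.env = 8  [len(B₀.tag) + 5]
17. n9.tag = "qxwn"  ["q" ++ B₀.tag]
18. n9.sig = 30  [B₀.env + 8]
19. n10.wid = true  [terminal]
20. n11.live = false  [terminal]
21. n12.live = true  [terminal]
22. n9.pre = 17  [len(B.tag) + 13]
23. n13.lab = false  [B₁.pre > 17]
24. n13.acc = "nk"  ["nk"]
25. n14.ok = "vx"  [terminal]
26. n13.pre = 27  [len(f.ok) + 25]
27. n8.pre = -5  [len(B₀.tag) - 8]
28. n2.pre = 28  [B.pre + 33]
29. n15.depth = 30  [S₁.pre * -2 + 86]
30. n15.env = "pry"  ["p" ++ S₀.acc]
31. n16.lab = false  [terminal]
32. n17.depth = -6  [-6]
33. n17.env = "rp"  ["rp"]
34. n18.env = 3  [3]
35. n18.tag = "urp"  ["u" ++ A.env]
36. n18.sig = 12  [A.depth + 18]
37. n19.live = true  [terminal]
38. n20.lim = 11  [terminal]
39. n21.lim = 15  [terminal]
40. n18.pre = 4  [(if d.live then B.sig else B.env) - 8]
41. n17.hot = -1  [B.pre + A.depth + 1]
42. n15.hot = -9  [A₁.hot + A₀.depth - 38]
43. n0.pre = 6  [S₁.pre - 22]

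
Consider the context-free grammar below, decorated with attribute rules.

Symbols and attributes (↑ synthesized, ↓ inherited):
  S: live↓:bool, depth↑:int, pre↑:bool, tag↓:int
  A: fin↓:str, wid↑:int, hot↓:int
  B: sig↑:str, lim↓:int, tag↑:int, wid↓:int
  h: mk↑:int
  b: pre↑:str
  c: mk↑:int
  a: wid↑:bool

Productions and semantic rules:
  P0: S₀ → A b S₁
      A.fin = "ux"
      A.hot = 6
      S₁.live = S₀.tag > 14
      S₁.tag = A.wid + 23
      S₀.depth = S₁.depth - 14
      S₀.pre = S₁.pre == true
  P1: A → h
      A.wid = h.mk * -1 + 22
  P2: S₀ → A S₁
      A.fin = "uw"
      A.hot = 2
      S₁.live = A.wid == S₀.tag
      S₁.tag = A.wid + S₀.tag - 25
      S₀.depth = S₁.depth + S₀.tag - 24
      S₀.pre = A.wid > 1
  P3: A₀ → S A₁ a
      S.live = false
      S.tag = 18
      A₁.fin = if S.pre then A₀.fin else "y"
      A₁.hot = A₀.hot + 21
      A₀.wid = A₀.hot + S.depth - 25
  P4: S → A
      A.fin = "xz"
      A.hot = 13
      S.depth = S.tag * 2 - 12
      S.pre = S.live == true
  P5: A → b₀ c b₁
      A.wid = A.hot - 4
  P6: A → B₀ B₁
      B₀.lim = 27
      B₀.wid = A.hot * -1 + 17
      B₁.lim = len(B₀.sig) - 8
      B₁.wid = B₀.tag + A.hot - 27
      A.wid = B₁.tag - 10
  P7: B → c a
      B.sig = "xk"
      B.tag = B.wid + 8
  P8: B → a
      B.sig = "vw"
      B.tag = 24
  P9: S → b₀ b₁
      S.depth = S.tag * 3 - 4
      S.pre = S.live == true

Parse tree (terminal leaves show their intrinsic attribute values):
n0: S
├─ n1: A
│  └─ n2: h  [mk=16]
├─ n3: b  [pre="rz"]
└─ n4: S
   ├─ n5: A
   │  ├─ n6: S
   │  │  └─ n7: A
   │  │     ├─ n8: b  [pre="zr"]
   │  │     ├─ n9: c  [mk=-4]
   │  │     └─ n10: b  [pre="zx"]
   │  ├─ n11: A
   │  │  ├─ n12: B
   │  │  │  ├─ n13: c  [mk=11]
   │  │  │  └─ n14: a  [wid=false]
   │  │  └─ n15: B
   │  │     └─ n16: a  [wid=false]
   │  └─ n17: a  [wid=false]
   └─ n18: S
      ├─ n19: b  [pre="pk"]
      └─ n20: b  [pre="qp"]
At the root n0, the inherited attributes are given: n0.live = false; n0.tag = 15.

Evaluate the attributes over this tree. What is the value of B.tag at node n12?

2

1. n0.live = false  [given at root]
2. n0.tag = 15  [given at root]
3. n1.fin = "ux"  ["ux"]
4. n1.hot = 6  [6]
5. n2.mk = 16  [terminal]
6. n1.wid = 6  [h.mk * -1 + 22]
7. n3.pre = "rz"  [terminal]
8. n4.live = true  [S₀.tag > 14]
9. n4.tag = 29  [A.wid + 23]
10. n5.fin = "uw"  ["uw"]
11. n5.hot = 2  [2]
12. n6.live = false  [false]
13. n6.tag = 18  [18]
14. n7.fin = "xz"  ["xz"]
15. n7.hot = 13  [13]
16. n8.pre = "zr"  [terminal]
17. n9.mk = -4  [terminal]
18. n10.pre = "zx"  [terminal]
19. n7.wid = 9  [A.hot - 4]
20. n6.depth = 24  [S.tag * 2 - 12]
21. n6.pre = false  [S.live == true]
22. n11.fin = "y"  [if S.pre then A₀.fin else "y"]
23. n11.hot = 23  [A₀.hot + 21]
24. n12.lim = 27  [27]
25. n12.wid = -6  [A.hot * -1 + 17]
26. n13.mk = 11  [terminal]
27. n14.wid = false  [terminal]
28. n12.sig = "xk"  ["xk"]
29. n12.tag = 2  [B.wid + 8]
30. n15.lim = -6  [len(B₀.sig) - 8]
31. n15.wid = -2  [B₀.tag + A.hot - 27]
32. n16.wid = false  [terminal]
33. n15.sig = "vw"  ["vw"]
34. n15.tag = 24  [24]
35. n11.wid = 14  [B₁.tag - 10]
36. n17.wid = false  [terminal]
37. n5.wid = 1  [A₀.hot + S.depth - 25]
38. n18.live = false  [A.wid == S₀.tag]
39. n18.tag = 5  [A.wid + S₀.tag - 25]
40. n19.pre = "pk"  [terminal]
41. n20.pre = "qp"  [terminal]
42. n18.depth = 11  [S.tag * 3 - 4]
43. n18.pre = false  [S.live == true]
44. n4.depth = 16  [S₁.depth + S₀.tag - 24]
45. n4.pre = false  [A.wid > 1]
46. n0.depth = 2  [S₁.depth - 14]
47. n0.pre = false  [S₁.pre == true]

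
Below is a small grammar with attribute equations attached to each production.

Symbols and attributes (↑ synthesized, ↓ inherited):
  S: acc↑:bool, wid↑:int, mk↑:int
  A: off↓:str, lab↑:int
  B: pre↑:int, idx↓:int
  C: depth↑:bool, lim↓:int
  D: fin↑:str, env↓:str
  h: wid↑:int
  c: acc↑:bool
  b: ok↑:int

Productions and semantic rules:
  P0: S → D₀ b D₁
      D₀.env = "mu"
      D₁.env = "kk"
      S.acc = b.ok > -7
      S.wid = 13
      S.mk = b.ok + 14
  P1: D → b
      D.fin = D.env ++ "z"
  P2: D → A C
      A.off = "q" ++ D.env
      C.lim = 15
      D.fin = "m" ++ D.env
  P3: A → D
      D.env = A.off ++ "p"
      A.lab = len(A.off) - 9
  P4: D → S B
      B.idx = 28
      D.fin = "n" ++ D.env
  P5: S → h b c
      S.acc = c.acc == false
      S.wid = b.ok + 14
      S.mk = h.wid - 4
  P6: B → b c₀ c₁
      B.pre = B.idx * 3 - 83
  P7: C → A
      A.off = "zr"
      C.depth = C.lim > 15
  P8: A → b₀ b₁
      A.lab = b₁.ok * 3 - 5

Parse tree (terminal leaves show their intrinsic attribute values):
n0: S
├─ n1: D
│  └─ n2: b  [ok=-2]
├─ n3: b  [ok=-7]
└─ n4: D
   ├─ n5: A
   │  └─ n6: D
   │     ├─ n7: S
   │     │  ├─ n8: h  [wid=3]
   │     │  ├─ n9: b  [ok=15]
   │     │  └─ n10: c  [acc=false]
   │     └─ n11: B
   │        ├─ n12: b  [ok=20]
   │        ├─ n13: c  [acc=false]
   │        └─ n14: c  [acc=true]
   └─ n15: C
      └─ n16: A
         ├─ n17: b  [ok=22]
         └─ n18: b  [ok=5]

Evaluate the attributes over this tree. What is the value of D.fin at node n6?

"nqkkp"

1. n1.env = "mu"  ["mu"]
2. n2.ok = -2  [terminal]
3. n1.fin = "muz"  [D.env ++ "z"]
4. n3.ok = -7  [terminal]
5. n4.env = "kk"  ["kk"]
6. n5.off = "qkk"  ["q" ++ D.env]
7. n6.env = "qkkp"  [A.off ++ "p"]
8. n8.wid = 3  [terminal]
9. n9.ok = 15  [terminal]
10. n10.acc = false  [terminal]
11. n7.acc = true  [c.acc == false]
12. n7.wid = 29  [b.ok + 14]
13. n7.mk = -1  [h.wid - 4]
14. n11.idx = 28  [28]
15. n12.ok = 20  [terminal]
16. n13.acc = false  [terminal]
17. n14.acc = true  [terminal]
18. n11.pre = 1  [B.idx * 3 - 83]
19. n6.fin = "nqkkp"  ["n" ++ D.env]
20. n5.lab = -6  [len(A.off) - 9]
21. n15.lim = 15  [15]
22. n16.off = "zr"  ["zr"]
23. n17.ok = 22  [terminal]
24. n18.ok = 5  [terminal]
25. n16.lab = 10  [b₁.ok * 3 - 5]
26. n15.depth = false  [C.lim > 15]
27. n4.fin = "mkk"  ["m" ++ D.env]
28. n0.acc = false  [b.ok > -7]
29. n0.wid = 13  [13]
30. n0.mk = 7  [b.ok + 14]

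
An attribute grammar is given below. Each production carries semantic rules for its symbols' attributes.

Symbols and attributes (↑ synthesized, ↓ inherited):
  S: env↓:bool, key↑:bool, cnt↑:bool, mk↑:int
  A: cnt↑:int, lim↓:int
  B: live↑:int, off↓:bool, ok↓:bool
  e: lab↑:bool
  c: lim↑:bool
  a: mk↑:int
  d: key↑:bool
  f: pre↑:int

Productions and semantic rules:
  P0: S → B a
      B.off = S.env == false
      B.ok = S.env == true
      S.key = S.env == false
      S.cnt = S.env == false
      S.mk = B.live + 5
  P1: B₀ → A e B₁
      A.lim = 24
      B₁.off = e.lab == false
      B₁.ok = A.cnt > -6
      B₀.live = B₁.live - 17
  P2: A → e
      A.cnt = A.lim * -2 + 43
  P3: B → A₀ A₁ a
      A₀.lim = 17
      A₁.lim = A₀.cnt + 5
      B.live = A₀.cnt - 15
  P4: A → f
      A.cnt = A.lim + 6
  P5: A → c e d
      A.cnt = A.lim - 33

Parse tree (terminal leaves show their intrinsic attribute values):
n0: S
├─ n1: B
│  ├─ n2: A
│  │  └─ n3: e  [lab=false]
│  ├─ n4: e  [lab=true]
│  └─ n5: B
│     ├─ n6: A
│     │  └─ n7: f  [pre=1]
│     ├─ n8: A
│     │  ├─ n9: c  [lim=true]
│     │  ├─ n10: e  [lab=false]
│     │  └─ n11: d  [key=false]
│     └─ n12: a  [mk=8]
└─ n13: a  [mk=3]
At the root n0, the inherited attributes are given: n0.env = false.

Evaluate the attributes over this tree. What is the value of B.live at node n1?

-9

1. n0.env = false  [given at root]
2. n1.off = true  [S.env == false]
3. n1.ok = false  [S.env == true]
4. n2.lim = 24  [24]
5. n3.lab = false  [terminal]
6. n2.cnt = -5  [A.lim * -2 + 43]
7. n4.lab = true  [terminal]
8. n5.off = false  [e.lab == false]
9. n5.ok = true  [A.cnt > -6]
10. n6.lim = 17  [17]
11. n7.pre = 1  [terminal]
12. n6.cnt = 23  [A.lim + 6]
13. n8.lim = 28  [A₀.cnt + 5]
14. n9.lim = true  [terminal]
15. n10.lab = false  [terminal]
16. n11.key = false  [terminal]
17. n8.cnt = -5  [A.lim - 33]
18. n12.mk = 8  [terminal]
19. n5.live = 8  [A₀.cnt - 15]
20. n1.live = -9  [B₁.live - 17]
21. n13.mk = 3  [terminal]
22. n0.key = true  [S.env == false]
23. n0.cnt = true  [S.env == false]
24. n0.mk = -4  [B.live + 5]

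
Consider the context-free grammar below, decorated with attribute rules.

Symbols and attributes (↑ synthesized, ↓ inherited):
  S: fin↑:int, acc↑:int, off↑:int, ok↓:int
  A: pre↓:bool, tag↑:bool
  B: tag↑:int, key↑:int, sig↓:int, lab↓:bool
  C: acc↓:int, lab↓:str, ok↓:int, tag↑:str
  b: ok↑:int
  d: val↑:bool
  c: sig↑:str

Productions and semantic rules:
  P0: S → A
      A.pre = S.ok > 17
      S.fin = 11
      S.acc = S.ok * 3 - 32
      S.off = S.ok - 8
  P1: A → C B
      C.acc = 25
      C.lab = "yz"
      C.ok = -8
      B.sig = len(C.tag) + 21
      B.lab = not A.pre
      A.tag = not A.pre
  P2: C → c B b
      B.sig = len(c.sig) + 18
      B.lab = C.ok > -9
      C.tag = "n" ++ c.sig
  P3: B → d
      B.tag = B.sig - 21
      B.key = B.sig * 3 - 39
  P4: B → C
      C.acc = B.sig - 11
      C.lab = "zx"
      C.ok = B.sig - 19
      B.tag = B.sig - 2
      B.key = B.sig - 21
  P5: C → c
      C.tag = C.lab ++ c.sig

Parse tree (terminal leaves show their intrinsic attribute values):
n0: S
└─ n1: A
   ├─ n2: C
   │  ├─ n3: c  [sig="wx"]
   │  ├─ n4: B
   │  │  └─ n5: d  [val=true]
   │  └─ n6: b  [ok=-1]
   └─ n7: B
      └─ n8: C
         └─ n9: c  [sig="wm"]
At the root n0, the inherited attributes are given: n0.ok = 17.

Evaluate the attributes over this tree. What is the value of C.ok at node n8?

1. n0.ok = 17  [given at root]
2. n1.pre = false  [S.ok > 17]
3. n2.acc = 25  [25]
4. n2.lab = "yz"  ["yz"]
5. n2.ok = -8  [-8]
6. n3.sig = "wx"  [terminal]
7. n4.sig = 20  [len(c.sig) + 18]
8. n4.lab = true  [C.ok > -9]
9. n5.val = true  [terminal]
10. n4.tag = -1  [B.sig - 21]
11. n4.key = 21  [B.sig * 3 - 39]
12. n6.ok = -1  [terminal]
13. n2.tag = "nwx"  ["n" ++ c.sig]
14. n7.sig = 24  [len(C.tag) + 21]
15. n7.lab = true  [not A.pre]
16. n8.acc = 13  [B.sig - 11]
17. n8.lab = "zx"  ["zx"]
18. n8.ok = 5  [B.sig - 19]
19. n9.sig = "wm"  [terminal]
20. n8.tag = "zxwm"  [C.lab ++ c.sig]
21. n7.tag = 22  [B.sig - 2]
22. n7.key = 3  [B.sig - 21]
23. n1.tag = true  [not A.pre]
24. n0.fin = 11  [11]
25. n0.acc = 19  [S.ok * 3 - 32]
26. n0.off = 9  [S.ok - 8]

5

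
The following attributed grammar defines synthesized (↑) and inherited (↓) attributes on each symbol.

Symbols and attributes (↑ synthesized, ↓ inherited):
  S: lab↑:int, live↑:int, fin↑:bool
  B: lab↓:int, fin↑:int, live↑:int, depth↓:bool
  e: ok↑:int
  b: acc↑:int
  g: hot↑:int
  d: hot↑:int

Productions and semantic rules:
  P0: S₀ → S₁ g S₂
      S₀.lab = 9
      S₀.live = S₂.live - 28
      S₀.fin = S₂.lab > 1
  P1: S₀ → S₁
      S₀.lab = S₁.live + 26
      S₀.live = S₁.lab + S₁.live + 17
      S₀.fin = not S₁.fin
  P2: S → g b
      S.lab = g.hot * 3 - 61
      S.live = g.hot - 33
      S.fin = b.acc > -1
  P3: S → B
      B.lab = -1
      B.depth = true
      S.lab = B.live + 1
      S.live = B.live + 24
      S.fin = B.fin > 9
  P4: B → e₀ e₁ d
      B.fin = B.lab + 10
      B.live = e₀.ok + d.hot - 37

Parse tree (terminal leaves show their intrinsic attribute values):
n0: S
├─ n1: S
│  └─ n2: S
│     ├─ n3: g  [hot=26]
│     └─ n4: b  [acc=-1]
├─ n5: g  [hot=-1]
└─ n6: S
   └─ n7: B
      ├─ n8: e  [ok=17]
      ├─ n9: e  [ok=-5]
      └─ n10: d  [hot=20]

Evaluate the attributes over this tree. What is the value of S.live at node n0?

-4

1. n3.hot = 26  [terminal]
2. n4.acc = -1  [terminal]
3. n2.lab = 17  [g.hot * 3 - 61]
4. n2.live = -7  [g.hot - 33]
5. n2.fin = false  [b.acc > -1]
6. n1.lab = 19  [S₁.live + 26]
7. n1.live = 27  [S₁.lab + S₁.live + 17]
8. n1.fin = true  [not S₁.fin]
9. n5.hot = -1  [terminal]
10. n7.lab = -1  [-1]
11. n7.depth = true  [true]
12. n8.ok = 17  [terminal]
13. n9.ok = -5  [terminal]
14. n10.hot = 20  [terminal]
15. n7.fin = 9  [B.lab + 10]
16. n7.live = 0  [e₀.ok + d.hot - 37]
17. n6.lab = 1  [B.live + 1]
18. n6.live = 24  [B.live + 24]
19. n6.fin = false  [B.fin > 9]
20. n0.lab = 9  [9]
21. n0.live = -4  [S₂.live - 28]
22. n0.fin = false  [S₂.lab > 1]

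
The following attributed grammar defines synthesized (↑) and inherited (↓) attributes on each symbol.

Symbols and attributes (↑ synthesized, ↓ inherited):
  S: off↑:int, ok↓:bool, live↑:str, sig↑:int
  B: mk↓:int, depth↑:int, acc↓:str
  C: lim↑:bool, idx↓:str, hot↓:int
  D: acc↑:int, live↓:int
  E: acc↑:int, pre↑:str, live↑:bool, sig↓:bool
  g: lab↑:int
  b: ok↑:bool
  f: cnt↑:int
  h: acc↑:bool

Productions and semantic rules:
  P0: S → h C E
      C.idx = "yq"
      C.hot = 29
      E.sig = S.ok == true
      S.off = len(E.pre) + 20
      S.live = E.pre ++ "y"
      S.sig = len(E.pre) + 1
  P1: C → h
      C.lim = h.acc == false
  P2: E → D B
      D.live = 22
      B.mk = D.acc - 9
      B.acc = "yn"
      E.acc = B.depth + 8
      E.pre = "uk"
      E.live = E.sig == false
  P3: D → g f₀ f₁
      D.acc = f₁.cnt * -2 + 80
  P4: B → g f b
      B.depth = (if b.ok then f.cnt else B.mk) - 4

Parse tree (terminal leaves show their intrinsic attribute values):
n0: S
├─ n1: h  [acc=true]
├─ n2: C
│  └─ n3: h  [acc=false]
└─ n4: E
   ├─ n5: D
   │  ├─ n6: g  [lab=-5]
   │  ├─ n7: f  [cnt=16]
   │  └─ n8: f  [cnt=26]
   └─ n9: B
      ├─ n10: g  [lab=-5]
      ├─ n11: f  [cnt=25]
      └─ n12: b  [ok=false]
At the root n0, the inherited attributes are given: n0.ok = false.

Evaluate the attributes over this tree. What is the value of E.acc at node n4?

1. n0.ok = false  [given at root]
2. n1.acc = true  [terminal]
3. n2.idx = "yq"  ["yq"]
4. n2.hot = 29  [29]
5. n3.acc = false  [terminal]
6. n2.lim = true  [h.acc == false]
7. n4.sig = false  [S.ok == true]
8. n5.live = 22  [22]
9. n6.lab = -5  [terminal]
10. n7.cnt = 16  [terminal]
11. n8.cnt = 26  [terminal]
12. n5.acc = 28  [f₁.cnt * -2 + 80]
13. n9.mk = 19  [D.acc - 9]
14. n9.acc = "yn"  ["yn"]
15. n10.lab = -5  [terminal]
16. n11.cnt = 25  [terminal]
17. n12.ok = false  [terminal]
18. n9.depth = 15  [(if b.ok then f.cnt else B.mk) - 4]
19. n4.acc = 23  [B.depth + 8]
20. n4.pre = "uk"  ["uk"]
21. n4.live = true  [E.sig == false]
22. n0.off = 22  [len(E.pre) + 20]
23. n0.live = "uky"  [E.pre ++ "y"]
24. n0.sig = 3  [len(E.pre) + 1]

23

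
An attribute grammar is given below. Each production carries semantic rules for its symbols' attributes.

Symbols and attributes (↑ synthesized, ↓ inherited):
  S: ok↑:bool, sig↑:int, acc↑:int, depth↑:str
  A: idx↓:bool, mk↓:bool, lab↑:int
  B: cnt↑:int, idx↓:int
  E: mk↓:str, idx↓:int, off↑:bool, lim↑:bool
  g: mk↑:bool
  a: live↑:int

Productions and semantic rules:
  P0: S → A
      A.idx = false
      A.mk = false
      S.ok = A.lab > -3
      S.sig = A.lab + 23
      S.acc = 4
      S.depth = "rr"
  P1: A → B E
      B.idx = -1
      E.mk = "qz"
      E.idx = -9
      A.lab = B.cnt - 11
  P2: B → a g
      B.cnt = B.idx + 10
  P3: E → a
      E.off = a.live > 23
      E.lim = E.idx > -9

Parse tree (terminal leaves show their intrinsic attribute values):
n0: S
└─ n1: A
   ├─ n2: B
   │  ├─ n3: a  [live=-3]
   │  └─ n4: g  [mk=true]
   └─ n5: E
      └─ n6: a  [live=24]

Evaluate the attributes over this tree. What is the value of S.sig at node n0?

21

1. n1.idx = false  [false]
2. n1.mk = false  [false]
3. n2.idx = -1  [-1]
4. n3.live = -3  [terminal]
5. n4.mk = true  [terminal]
6. n2.cnt = 9  [B.idx + 10]
7. n5.mk = "qz"  ["qz"]
8. n5.idx = -9  [-9]
9. n6.live = 24  [terminal]
10. n5.off = true  [a.live > 23]
11. n5.lim = false  [E.idx > -9]
12. n1.lab = -2  [B.cnt - 11]
13. n0.ok = true  [A.lab > -3]
14. n0.sig = 21  [A.lab + 23]
15. n0.acc = 4  [4]
16. n0.depth = "rr"  ["rr"]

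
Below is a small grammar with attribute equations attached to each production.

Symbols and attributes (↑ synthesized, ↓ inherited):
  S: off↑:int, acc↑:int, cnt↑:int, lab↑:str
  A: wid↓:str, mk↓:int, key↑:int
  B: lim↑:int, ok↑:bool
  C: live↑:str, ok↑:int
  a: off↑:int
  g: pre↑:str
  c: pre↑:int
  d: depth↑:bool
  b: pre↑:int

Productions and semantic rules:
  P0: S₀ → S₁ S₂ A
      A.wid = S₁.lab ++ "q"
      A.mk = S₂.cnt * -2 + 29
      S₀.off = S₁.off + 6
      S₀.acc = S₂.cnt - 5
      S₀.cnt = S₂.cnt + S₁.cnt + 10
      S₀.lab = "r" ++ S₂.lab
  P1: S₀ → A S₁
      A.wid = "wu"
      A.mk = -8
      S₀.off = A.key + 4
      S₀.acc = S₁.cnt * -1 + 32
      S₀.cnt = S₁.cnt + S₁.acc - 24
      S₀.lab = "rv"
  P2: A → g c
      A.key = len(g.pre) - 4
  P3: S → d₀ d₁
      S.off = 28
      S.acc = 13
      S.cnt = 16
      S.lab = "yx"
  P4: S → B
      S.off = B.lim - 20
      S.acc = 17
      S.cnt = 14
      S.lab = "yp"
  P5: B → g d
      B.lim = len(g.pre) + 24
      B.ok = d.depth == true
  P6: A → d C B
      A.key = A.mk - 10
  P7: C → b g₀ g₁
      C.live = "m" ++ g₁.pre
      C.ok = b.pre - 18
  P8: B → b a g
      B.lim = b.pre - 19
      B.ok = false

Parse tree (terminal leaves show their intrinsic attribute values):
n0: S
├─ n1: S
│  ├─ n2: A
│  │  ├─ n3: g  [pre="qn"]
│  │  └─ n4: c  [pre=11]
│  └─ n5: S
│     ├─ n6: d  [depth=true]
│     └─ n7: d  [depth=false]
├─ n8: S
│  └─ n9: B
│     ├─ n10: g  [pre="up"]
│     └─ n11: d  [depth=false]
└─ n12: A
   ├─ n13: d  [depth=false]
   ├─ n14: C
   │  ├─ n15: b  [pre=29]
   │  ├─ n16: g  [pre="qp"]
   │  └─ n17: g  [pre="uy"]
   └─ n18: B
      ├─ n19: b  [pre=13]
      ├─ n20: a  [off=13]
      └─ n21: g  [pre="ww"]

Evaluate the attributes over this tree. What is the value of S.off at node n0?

1. n2.wid = "wu"  ["wu"]
2. n2.mk = -8  [-8]
3. n3.pre = "qn"  [terminal]
4. n4.pre = 11  [terminal]
5. n2.key = -2  [len(g.pre) - 4]
6. n6.depth = true  [terminal]
7. n7.depth = false  [terminal]
8. n5.off = 28  [28]
9. n5.acc = 13  [13]
10. n5.cnt = 16  [16]
11. n5.lab = "yx"  ["yx"]
12. n1.off = 2  [A.key + 4]
13. n1.acc = 16  [S₁.cnt * -1 + 32]
14. n1.cnt = 5  [S₁.cnt + S₁.acc - 24]
15. n1.lab = "rv"  ["rv"]
16. n10.pre = "up"  [terminal]
17. n11.depth = false  [terminal]
18. n9.lim = 26  [len(g.pre) + 24]
19. n9.ok = false  [d.depth == true]
20. n8.off = 6  [B.lim - 20]
21. n8.acc = 17  [17]
22. n8.cnt = 14  [14]
23. n8.lab = "yp"  ["yp"]
24. n12.wid = "rvq"  [S₁.lab ++ "q"]
25. n12.mk = 1  [S₂.cnt * -2 + 29]
26. n13.depth = false  [terminal]
27. n15.pre = 29  [terminal]
28. n16.pre = "qp"  [terminal]
29. n17.pre = "uy"  [terminal]
30. n14.live = "muy"  ["m" ++ g₁.pre]
31. n14.ok = 11  [b.pre - 18]
32. n19.pre = 13  [terminal]
33. n20.off = 13  [terminal]
34. n21.pre = "ww"  [terminal]
35. n18.lim = -6  [b.pre - 19]
36. n18.ok = false  [false]
37. n12.key = -9  [A.mk - 10]
38. n0.off = 8  [S₁.off + 6]
39. n0.acc = 9  [S₂.cnt - 5]
40. n0.cnt = 29  [S₂.cnt + S₁.cnt + 10]
41. n0.lab = "ryp"  ["r" ++ S₂.lab]

8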